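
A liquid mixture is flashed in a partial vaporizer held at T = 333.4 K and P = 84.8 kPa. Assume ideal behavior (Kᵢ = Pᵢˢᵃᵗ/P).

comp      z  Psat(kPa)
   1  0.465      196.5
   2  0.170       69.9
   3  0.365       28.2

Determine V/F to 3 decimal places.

V/F = 0.456

Raoult's law: Kᵢ = Pᵢˢᵃᵗ/P = Pᵢˢᵃᵗ/84.8.
  K_1 = 196.5/84.8 = 2.31722, K_2 = 69.9/84.8 = 0.82429, K_3 = 28.2/84.8 = 0.33255
Rachford–Rice: g(V/F) = Σ zᵢ(Kᵢ−1)/(1+V/F(Kᵢ−1)) = 0.
Check two-phase: ΣzᵢKᵢ = 1.339 > 1 and Σzᵢ/Kᵢ = 1.504 > 1, so g(0) = 0.339 > 0 and g(1) = -0.504 < 0.
Newton iteration, V/F⁰ = 0.5:
  V/F = 0.500: g = -0.0291, g' = -0.666 → V/F = 0.456
Converged at V/F = 0.456.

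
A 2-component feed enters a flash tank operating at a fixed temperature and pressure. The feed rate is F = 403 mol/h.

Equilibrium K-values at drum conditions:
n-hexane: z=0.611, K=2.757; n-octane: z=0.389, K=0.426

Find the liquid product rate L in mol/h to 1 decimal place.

Rachford–Rice: g(ψ) = Σ zᵢ(Kᵢ−1)/(1+ψ(Kᵢ−1)) = 0.
g(0) = ΣzᵢKᵢ − 1 = 0.850 and g(1) = 1 − Σzᵢ/Kᵢ = -0.135, so a root lies in (0, 1).
Iterate (Newton) starting at ψ = 0.38:
  ψ = 0.380: g = 0.3582, g' = -0.888 → ψ = 0.783
  ψ = 0.783: g = 0.0460, g' = -0.757 → ψ = 0.844
  ψ = 0.844: g = -0.0009, g' = -0.788 → ψ = 0.843
Converged at ψ = 0.843.
Then V = ψ·F = 0.8431·403 = 339.8 mol/h and L = F − V = 63.2 mol/h.

L = 63.2 mol/h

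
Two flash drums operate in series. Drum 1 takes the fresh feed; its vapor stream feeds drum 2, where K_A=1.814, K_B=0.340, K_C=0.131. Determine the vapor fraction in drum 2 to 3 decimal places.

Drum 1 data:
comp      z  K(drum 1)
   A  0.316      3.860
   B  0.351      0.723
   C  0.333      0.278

Drum 1:
Newton–Raphson from ψ₁ = 0.37:
  ψ₁ = 0.370: g = 0.0027, g' = -0.967 → ψ₁ = 0.373
Converged at ψ₁ = 0.373.
Drum-1 compositions:
  A: x = 0.153, y = 0.590
  B: x = 0.391, y = 0.283
  C: x = 0.456, y = 0.127
Drum-2 feed = drum-1 vapor: z₂ = (0.5903, 0.2830, 0.1267).
Drum 2:
Let ψ₂ = V/F and solve Σ zᵢ(Kᵢ−1)/(1+ψ₂(Kᵢ−1)) = 0.
Check two-phase: ΣzᵢKᵢ = 1.184 > 1 and Σzᵢ/Kᵢ = 2.125 > 1, so g(0) = 0.184 > 0 and g(1) = -1.125 < 0.
Iterate (Newton) starting at ψ₂ = 0.52:
  ψ₂ = 0.520: g = -0.1476, g' = -0.797 → ψ₂ = 0.335
  ψ₂ = 0.335: g = -0.0174, g' = -0.635 → ψ₂ = 0.307
Converged at ψ₂ = 0.307.
  A: x = 0.472, y = 0.857
  B: x = 0.355, y = 0.121
  C: x = 0.173, y = 0.023

V/F (drum 2) = 0.307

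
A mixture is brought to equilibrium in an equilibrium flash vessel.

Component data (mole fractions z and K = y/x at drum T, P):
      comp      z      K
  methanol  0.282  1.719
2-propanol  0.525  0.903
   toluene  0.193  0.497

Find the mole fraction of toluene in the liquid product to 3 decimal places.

x_toluene = 0.227

Rachford–Rice: g(ψ) = Σ zᵢ(Kᵢ−1)/(1+ψ(Kᵢ−1)) = 0.
Feasibility: ΣzᵢKᵢ = 1.055, Σzᵢ/Kᵢ = 1.134 — both > 1, two phases present.
Newton–Raphson from ψ = 0.64:
  ψ = 0.640: g = -0.0586, g' = -0.180 → ψ = 0.315
  ψ = 0.315: g = -0.0025, g' = -0.171 → ψ = 0.300
Converged at ψ = 0.300.
Compositions from xᵢ = zᵢ/(1+ψ(Kᵢ−1)), yᵢ = Kᵢxᵢ:
  methanol: x = 0.232, y = 0.399
  2-propanol: x = 0.541, y = 0.488
  toluene: x = 0.227, y = 0.113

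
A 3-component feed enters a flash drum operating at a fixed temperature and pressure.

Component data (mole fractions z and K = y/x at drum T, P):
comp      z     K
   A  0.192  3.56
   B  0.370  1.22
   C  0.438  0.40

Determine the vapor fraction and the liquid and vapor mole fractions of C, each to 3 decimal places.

ψ = 0.354, x_C = 0.556, y_C = 0.222

Rachford–Rice: g(ψ) = Σ zᵢ(Kᵢ−1)/(1+ψ(Kᵢ−1)) = 0.
Check two-phase: ΣzᵢKᵢ = 1.310 > 1 and Σzᵢ/Kᵢ = 1.452 > 1, so g(0) = 0.310 > 0 and g(1) = -0.452 < 0.
Newton iteration, ψ⁰ = 0.69:
  ψ = 0.690: g = -0.2001, g' = -0.637 → ψ = 0.376
  ψ = 0.376: g = -0.0137, g' = -0.605 → ψ = 0.353
  ψ = 0.353: g = 0.0001, g' = -0.616 → ψ = 0.354
Converged at ψ = 0.354.
Compositions from xᵢ = zᵢ/(1+ψ(Kᵢ−1)), yᵢ = Kᵢxᵢ:
  A: x = 0.101, y = 0.359
  B: x = 0.343, y = 0.419
  C: x = 0.556, y = 0.222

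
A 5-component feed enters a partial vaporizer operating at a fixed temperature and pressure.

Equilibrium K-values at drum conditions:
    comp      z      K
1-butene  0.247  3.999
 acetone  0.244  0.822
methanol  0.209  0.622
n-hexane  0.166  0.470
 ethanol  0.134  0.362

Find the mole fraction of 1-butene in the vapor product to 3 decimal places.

Rachford–Rice: g(ψ) = Σ zᵢ(Kᵢ−1)/(1+ψ(Kᵢ−1)) = 0.
g(0) = ΣzᵢKᵢ − 1 = 0.445 and g(1) = 1 − Σzᵢ/Kᵢ = -0.418, so a root lies in (0, 1).
Iterate (Newton) starting at ψ = 0.5:
  ψ = 0.500: g = -0.0940, g' = -0.614 → ψ = 0.347
  ψ = 0.347: g = 0.0082, g' = -0.742 → ψ = 0.358
Converged at ψ = 0.358.
Compositions from xᵢ = zᵢ/(1+ψ(Kᵢ−1)), yᵢ = Kᵢxᵢ:
  1-butene: x = 0.119, y = 0.476
  acetone: x = 0.261, y = 0.214
  methanol: x = 0.242, y = 0.150
  n-hexane: x = 0.205, y = 0.096
  ethanol: x = 0.174, y = 0.063

y_1-butene = 0.476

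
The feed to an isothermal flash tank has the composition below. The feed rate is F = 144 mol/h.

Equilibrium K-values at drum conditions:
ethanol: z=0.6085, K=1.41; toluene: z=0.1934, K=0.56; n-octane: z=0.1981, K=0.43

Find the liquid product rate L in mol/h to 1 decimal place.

Rachford–Rice: g(V/F) = Σ zᵢ(Kᵢ−1)/(1+V/F(Kᵢ−1)) = 0.
g(0) = ΣzᵢKᵢ − 1 = 0.0515 and g(1) = 1 − Σzᵢ/Kᵢ = -0.2376, so a root lies in (0, 1).
Iterate (Newton) starting at V/F = 0.51:
  V/F = 0.5100: g = -0.06257, g' = -0.2601 → V/F = 0.2695
  V/F = 0.2695: g = -0.00529, g' = -0.2210 → V/F = 0.2455
  V/F = 0.2455: g = -0.00003, g' = -0.2185 → V/F = 0.2454
Converged at V/F = 0.2454.
Then V = V/F·F = 0.2454·144 = 35.3 mol/h and L = F − V = 108.7 mol/h.

L = 108.7 mol/h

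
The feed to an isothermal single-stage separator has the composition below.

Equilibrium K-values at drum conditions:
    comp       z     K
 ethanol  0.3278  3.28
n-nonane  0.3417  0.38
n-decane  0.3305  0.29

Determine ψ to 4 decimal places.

Rachford–Rice: g(ψ) = Σ zᵢ(Kᵢ−1)/(1+ψ(Kᵢ−1)) = 0.
Check two-phase: ΣzᵢKᵢ = 1.3009 > 1 and Σzᵢ/Kᵢ = 2.1388 > 1, so g(0) = 0.3009 > 0 and g(1) = -1.1388 < 0.
Newton–Raphson from ψ = 0.45:
  ψ = 0.4500: g = -0.26976, g' = -1.0276 → ψ = 0.1875
  ψ = 0.1875: g = 0.01317, g' = -1.2262 → ψ = 0.1982
  ψ = 0.1982: g = 0.00012, g' = -1.2047 → ψ = 0.1983
Converged at ψ = 0.1983.

ψ = 0.1983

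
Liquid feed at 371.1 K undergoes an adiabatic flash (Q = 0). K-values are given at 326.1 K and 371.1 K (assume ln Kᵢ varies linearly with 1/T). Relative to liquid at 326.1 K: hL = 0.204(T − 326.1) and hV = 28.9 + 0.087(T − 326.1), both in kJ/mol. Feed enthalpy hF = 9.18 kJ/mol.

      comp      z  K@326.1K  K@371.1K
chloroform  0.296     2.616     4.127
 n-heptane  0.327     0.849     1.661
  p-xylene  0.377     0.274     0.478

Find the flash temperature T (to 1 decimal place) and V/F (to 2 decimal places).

T = 331.9 K, V/F = 0.28

Adiabatic flash: solve Rachford–Rice at each trial T, then check hF = ψ·hV(T) + (1−ψ)·hL(T).
  T = 326.1 K: K = (2.616, 0.849, 0.274), RR gives ψ = 0.187, H_out = 5.397 kJ/mol
  T = 371.1 K: K = (4.127, 1.661, 0.478), RR gives ψ = 0.911, H_out = 30.718 kJ/mol
  T = 348.6 K: K = (3.334, 1.214, 0.368), RR gives ψ = 0.550, H_out = 19.046 kJ/mol
  T = 337.4 K: K = (2.967, 1.022, 0.320), RR gives ψ = 0.372, H_out = 12.557 kJ/mol
  T = 331.8 K: K = (2.791, 0.934, 0.296), RR gives ψ = 0.281, H_out = 9.093 kJ/mol
  T = 334.6 K: K = (2.878, 0.977, 0.308), RR gives ψ = 0.326, H_out = 10.844 kJ/mol
  T = 333.2 K: K = (2.834, 0.955, 0.302), RR gives ψ = 0.304, H_out = 9.974 kJ/mol
Linear interpolation between T = 331.8 (H_out = 9.093) and T = 333.2 (H_out = 9.974) on hF = 9.18 gives T ≈ 331.9 K, at which ψ = 0.28.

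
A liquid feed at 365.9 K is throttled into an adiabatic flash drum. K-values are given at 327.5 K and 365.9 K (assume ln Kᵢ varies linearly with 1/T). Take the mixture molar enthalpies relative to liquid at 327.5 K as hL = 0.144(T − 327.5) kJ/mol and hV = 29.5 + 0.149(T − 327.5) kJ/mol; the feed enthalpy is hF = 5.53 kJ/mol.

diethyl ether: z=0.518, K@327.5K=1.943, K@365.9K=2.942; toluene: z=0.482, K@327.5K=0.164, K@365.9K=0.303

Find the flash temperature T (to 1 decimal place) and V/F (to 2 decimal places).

T = 331.7 K, V/F = 0.17

Adiabatic flash: solve Rachford–Rice at each trial T, then check hF = ψ·hV(T) + (1−ψ)·hL(T).
  T = 327.5 K: K = (1.943, 0.164), RR gives ψ = 0.108, H_out = 3.200 kJ/mol
  T = 365.9 K: K = (2.942, 0.303), RR gives ψ = 0.495, H_out = 20.227 kJ/mol
  T = 346.7 K: K = (2.419, 0.227), RR gives ψ = 0.330, H_out = 12.534 kJ/mol
  T = 337.1 K: K = (2.175, 0.194), RR gives ψ = 0.232, H_out = 8.240 kJ/mol
  T = 332.3 K: K = (2.057, 0.178), RR gives ψ = 0.175, H_out = 5.846 kJ/mol
  T = 329.9 K: K = (2.000, 0.171), RR gives ψ = 0.143, H_out = 4.560 kJ/mol
Linear interpolation between T = 329.9 (H_out = 4.560) and T = 332.3 (H_out = 5.846) on hF = 5.53 gives T ≈ 331.7 K, at which ψ = 0.17.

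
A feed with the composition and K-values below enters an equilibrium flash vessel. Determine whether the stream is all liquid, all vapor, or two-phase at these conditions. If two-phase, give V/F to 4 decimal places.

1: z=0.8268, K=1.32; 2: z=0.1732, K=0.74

all vapor

ΣzᵢKᵢ = 1.2195; Σzᵢ/Kᵢ = 0.8604.
Since Σzᵢ/Kᵢ < 1 the mixture is above its dew point — single vapor phase.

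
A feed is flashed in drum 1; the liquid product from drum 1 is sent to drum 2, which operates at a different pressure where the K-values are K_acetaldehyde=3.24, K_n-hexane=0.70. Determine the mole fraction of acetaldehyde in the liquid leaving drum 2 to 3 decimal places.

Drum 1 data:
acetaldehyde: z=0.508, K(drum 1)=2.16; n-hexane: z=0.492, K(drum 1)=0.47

x_acetaldehyde (drum 2) = 0.118

Drum 1:
Let ψ₁ = V/F and solve Σ zᵢ(Kᵢ−1)/(1+ψ₁(Kᵢ−1)) = 0.
Check two-phase: ΣzᵢKᵢ = 1.329 > 1 and Σzᵢ/Kᵢ = 1.282 > 1, so g(0) = 0.329 > 0 and g(1) = -0.282 < 0.
Binary case is linear: z₁(K₁−1)(1+ψ₁(K₂−1)) + z₂(K₂−1)(1+ψ₁(K₁−1)) = 0
⇒ ψ₁ = [z₁(K₁−1)+z₂(K₂−1)] / [−(K₁−1)(K₂−1)] = 0.3285/0.6148 = 0.534
Drum-1 compositions:
  acetaldehyde: x = 0.314, y = 0.677
  n-hexane: x = 0.686, y = 0.323
Drum-2 feed = drum-1 liquid: z₂ = (0.3136, 0.6864).
Drum 2:
Binary case is linear: z₁(K₁−1)(1+ψ₂(K₂−1)) + z₂(K₂−1)(1+ψ₂(K₁−1)) = 0
⇒ ψ₂ = [z₁(K₁−1)+z₂(K₂−1)] / [−(K₁−1)(K₂−1)] = 0.4966/0.6720 = 0.739
  acetaldehyde: x = 0.118, y = 0.383
  n-hexane: x = 0.882, y = 0.617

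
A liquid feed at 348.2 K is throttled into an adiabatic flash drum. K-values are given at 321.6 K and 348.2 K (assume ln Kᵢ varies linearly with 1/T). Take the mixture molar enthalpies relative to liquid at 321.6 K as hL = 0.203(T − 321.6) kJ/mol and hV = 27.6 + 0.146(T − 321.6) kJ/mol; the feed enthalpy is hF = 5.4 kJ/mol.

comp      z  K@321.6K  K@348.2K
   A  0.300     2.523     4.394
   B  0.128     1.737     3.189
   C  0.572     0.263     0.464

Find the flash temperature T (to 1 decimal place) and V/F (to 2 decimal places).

Adiabatic flash: solve Rachford–Rice at each trial T, then check hF = ψ·hV(T) + (1−ψ)·hL(T).
  T = 321.6 K: K = (2.523, 1.737, 0.263), RR gives ψ = 0.131, H_out = 3.625 kJ/mol
  T = 348.2 K: K = (4.394, 3.189, 0.464), RR gives ψ = 0.605, H_out = 21.189 kJ/mol
  T = 334.9 K: K = (3.366, 2.382, 0.353), RR gives ψ = 0.379, H_out = 12.882 kJ/mol
  T = 328.2 K: K = (2.920, 2.038, 0.305), RR gives ψ = 0.264, H_out = 8.526 kJ/mol
  T = 324.9 K: K = (2.716, 1.883, 0.284), RR gives ψ = 0.201, H_out = 6.183 kJ/mol
  T = 323.2 K: K = (2.615, 1.807, 0.273), RR gives ψ = 0.166, H_out = 4.897 kJ/mol
Linear interpolation between T = 323.2 (H_out = 4.897) and T = 324.9 (H_out = 6.183) on hF = 5.4 gives T ≈ 323.9 K, at which ψ = 0.18.

T = 323.9 K, V/F = 0.18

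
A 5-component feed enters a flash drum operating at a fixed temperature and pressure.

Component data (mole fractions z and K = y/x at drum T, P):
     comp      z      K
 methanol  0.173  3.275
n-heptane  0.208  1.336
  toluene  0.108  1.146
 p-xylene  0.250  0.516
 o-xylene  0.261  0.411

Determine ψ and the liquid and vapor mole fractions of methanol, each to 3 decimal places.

Material balance + equilibrium reduce to Σ zᵢ(Kᵢ−1)/(1+ψ(Kᵢ−1)) = 0.
Feasibility: ΣzᵢKᵢ = 1.205, Σzᵢ/Kᵢ = 1.422 — both > 1, two phases present.
Newton–Raphson from ψ = 0.5:
  ψ = 0.500: g = -0.1189, g' = -0.499 → ψ = 0.262
  ψ = 0.262: g = 0.0058, g' = -0.577 → ψ = 0.272
Converged at ψ = 0.272.
Compositions from xᵢ = zᵢ/(1+ψ(Kᵢ−1)), yᵢ = Kᵢxᵢ:
  methanol: x = 0.107, y = 0.350
  n-heptane: x = 0.191, y = 0.255
  toluene: x = 0.104, y = 0.119
  p-xylene: x = 0.288, y = 0.149
  o-xylene: x = 0.311, y = 0.128

ψ = 0.272, x_methanol = 0.107, y_methanol = 0.350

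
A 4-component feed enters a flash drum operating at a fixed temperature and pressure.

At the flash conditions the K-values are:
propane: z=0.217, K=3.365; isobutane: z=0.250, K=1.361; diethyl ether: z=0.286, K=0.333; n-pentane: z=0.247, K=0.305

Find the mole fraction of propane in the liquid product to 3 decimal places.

x_propane = 0.144

Iterate (Newton) starting at ψ = 0.5:
  ψ = 0.500: g = -0.2377, g' = -0.845 → ψ = 0.219
  ψ = 0.219: g = -0.0038, g' = -0.896 → ψ = 0.214
Converged at ψ = 0.214.
Compositions from xᵢ = zᵢ/(1+ψ(Kᵢ−1)), yᵢ = Kᵢxᵢ:
  propane: x = 0.144, y = 0.485
  isobutane: x = 0.232, y = 0.316
  diethyl ether: x = 0.334, y = 0.111
  n-pentane: x = 0.290, y = 0.089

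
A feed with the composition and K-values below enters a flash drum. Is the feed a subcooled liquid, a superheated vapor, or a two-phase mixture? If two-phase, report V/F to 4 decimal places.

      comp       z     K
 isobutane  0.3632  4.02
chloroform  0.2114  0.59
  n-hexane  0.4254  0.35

ΣzᵢKᵢ = 1.7337; Σzᵢ/Kᵢ = 1.6641.
Both exceed 1, so a two-phase solution exists.
Let ψ = V/F and solve Σ zᵢ(Kᵢ−1)/(1+ψ(Kᵢ−1)) = 0.
Newton iteration, ψ⁰ = 0.5:
  ψ = 0.5000: g = -0.08167, g' = -0.9765 → ψ = 0.4164
  ψ = 0.4164: g = 0.00227, g' = -1.0396 → ψ = 0.4185
Converged at ψ = 0.4185.

two-phase, V/F = 0.4185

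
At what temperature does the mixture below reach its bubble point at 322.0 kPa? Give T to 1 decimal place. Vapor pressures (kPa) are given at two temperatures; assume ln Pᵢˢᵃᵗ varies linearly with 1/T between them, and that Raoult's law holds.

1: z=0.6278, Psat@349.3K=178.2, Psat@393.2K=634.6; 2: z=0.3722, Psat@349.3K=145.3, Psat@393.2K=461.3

Bubble-point temperature: ΣzᵢPᵢˢᵃᵗ(T) = P. Interpolate ln Pᵢˢᵃᵗ = aᵢ + bᵢ/T.
  T = 349.3 K: ΣzᵢPᵢˢᵃᵗ = 165.95 kPa
  T = 393.2 K: ΣzᵢPᵢˢᵃᵗ = 570.10 kPa
  T = 371.2 K: ΣzᵢPᵢˢᵃᵗ = 318.46 kPa
  T = 382.2 K: ΣzᵢPᵢˢᵃᵗ = 429.64 kPa
  T = 376.7 K: ΣzᵢPᵢˢᵃᵗ = 370.70 kPa
  T = 373.9 K: ΣzᵢPᵢˢᵃᵗ = 343.30 kPa
Interpolating between 371.2 K and 373.9 K gives T ≈ 371.6 K.

T = 371.6 K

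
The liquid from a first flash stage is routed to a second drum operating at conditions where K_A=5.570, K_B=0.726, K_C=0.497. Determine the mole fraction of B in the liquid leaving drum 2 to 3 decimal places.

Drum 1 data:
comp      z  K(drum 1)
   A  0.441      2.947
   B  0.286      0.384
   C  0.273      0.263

x_B (drum 2) = 0.426

Drum 1:
Let ψ₁ = V/F and solve Σ zᵢ(Kᵢ−1)/(1+ψ₁(Kᵢ−1)) = 0.
g(0) = ΣzᵢKᵢ − 1 = 0.481 and g(1) = 1 − Σzᵢ/Kᵢ = -0.932, so a root lies in (0, 1).
Newton–Raphson from ψ₁ = 0.5:
  ψ₁ = 0.500: g = -0.1381, g' = -1.028 → ψ₁ = 0.366
  ψ₁ = 0.366: g = -0.0012, g' = -1.029 → ψ₁ = 0.364
Converged at ψ₁ = 0.364.
Drum-1 compositions:
  A: x = 0.258, y = 0.760
  B: x = 0.369, y = 0.142
  C: x = 0.373, y = 0.098
Drum-2 feed = drum-1 liquid: z₂ = (0.2580, 0.3688, 0.3732).
Drum 2:
Material balance + equilibrium reduce to Σ zᵢ(Kᵢ−1)/(1+ψ₂(Kᵢ−1)) = 0.
Check two-phase: ΣzᵢKᵢ = 1.890 > 1 and Σzᵢ/Kᵢ = 1.305 > 1, so g(0) = 0.890 > 0 and g(1) = -0.305 < 0.
Newton iteration, ψ₂⁰ = 0.5:
  ψ₂ = 0.500: g = -0.0090, g' = -0.705 → ψ₂ = 0.487
Converged at ψ₂ = 0.487.
  A: x = 0.080, y = 0.445
  B: x = 0.426, y = 0.309
  C: x = 0.494, y = 0.246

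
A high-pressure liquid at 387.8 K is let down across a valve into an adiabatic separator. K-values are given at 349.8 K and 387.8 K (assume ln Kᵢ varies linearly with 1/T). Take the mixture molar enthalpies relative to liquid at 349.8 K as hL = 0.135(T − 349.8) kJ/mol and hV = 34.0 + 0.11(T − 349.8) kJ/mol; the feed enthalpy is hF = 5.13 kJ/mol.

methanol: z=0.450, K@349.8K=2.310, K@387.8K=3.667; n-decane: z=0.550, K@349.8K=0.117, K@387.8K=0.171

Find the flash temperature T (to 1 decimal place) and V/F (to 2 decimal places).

Adiabatic flash: solve Rachford–Rice at each trial T, then check hF = ψ·hV(T) + (1−ψ)·hL(T).
  T = 349.8 K: K = (2.310, 0.117), RR gives ψ = 0.090, H_out = 3.052 kJ/mol
  T = 387.8 K: K = (3.667, 0.171), RR gives ψ = 0.337, H_out = 16.255 kJ/mol
  T = 368.8 K: K = (2.945, 0.143), RR gives ψ = 0.242, H_out = 10.687 kJ/mol
  T = 359.3 K: K = (2.617, 0.130), RR gives ψ = 0.177, H_out = 7.253 kJ/mol
  T = 354.6 K: K = (2.462, 0.123), RR gives ψ = 0.137, H_out = 5.295 kJ/mol
  T = 352.2 K: K = (2.385, 0.120), RR gives ψ = 0.114, H_out = 4.209 kJ/mol
Linear interpolation between T = 352.2 (H_out = 4.209) and T = 354.6 (H_out = 5.295) on hF = 5.13 gives T ≈ 354.2 K, at which ψ = 0.13.

T = 354.2 K, V/F = 0.13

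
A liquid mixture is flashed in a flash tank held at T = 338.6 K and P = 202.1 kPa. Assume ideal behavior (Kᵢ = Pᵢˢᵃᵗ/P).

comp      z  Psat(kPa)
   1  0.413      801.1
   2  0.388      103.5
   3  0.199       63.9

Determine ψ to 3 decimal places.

ψ = 0.538

Raoult's law: Kᵢ = Pᵢˢᵃᵗ/P = Pᵢˢᵃᵗ/202.1.
  K_1 = 801.1/202.1 = 3.96388, K_2 = 103.5/202.1 = 0.51212, K_3 = 63.9/202.1 = 0.31618
Newton–Raphson from ψ = 0.37:
  ψ = 0.370: g = 0.1707, g' = -1.130 → ψ = 0.521
  ψ = 0.521: g = 0.0158, g' = -0.951 → ψ = 0.538
Converged at ψ = 0.538.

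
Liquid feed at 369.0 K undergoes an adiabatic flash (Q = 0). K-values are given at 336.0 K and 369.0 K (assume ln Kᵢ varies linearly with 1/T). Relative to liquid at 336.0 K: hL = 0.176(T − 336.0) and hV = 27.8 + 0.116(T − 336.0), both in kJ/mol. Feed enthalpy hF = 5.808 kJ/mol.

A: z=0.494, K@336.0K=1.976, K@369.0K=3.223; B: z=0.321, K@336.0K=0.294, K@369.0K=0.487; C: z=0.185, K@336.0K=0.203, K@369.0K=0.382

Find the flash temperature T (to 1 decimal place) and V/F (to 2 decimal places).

Adiabatic flash: solve Rachford–Rice at each trial T, then check hF = ψ·hV(T) + (1−ψ)·hL(T).
  T = 336.0 K: K = (1.976, 0.294, 0.203), RR gives ψ = 0.149, H_out = 4.156 kJ/mol
  T = 369.0 K: K = (3.223, 0.487, 0.382), RR gives ψ = 0.664, H_out = 22.948 kJ/mol
  T = 352.5 K: K = (2.553, 0.383, 0.283), RR gives ψ = 0.428, H_out = 14.381 kJ/mol
  T = 344.2 K: K = (2.251, 0.336, 0.240), RR gives ψ = 0.302, H_out = 9.680 kJ/mol
  T = 340.1 K: K = (2.111, 0.315, 0.221), RR gives ψ = 0.230, H_out = 7.071 kJ/mol
  T = 338.1 K: K = (2.044, 0.304, 0.212), RR gives ψ = 0.192, H_out = 5.695 kJ/mol
Linear interpolation between T = 338.1 (H_out = 5.695) and T = 340.1 (H_out = 7.071) on hF = 5.808 gives T ≈ 338.3 K, at which ψ = 0.20.

T = 338.3 K, V/F = 0.20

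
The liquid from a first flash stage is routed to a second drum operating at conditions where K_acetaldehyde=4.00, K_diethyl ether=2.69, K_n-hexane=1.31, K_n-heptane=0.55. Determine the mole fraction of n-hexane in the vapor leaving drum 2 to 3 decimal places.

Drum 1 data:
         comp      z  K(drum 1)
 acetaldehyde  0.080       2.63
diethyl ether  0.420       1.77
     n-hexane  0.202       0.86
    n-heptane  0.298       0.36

Drum 1:
Newton–Raphson from ψ₁ = 0.68:
  ψ₁ = 0.680: g = -0.0948, g' = -0.543 → ψ₁ = 0.505
  ψ₁ = 0.505: g = -0.0080, g' = -0.464 → ψ₁ = 0.488
Converged at ψ₁ = 0.488.
Drum-1 compositions:
  acetaldehyde: x = 0.045, y = 0.117
  diethyl ether: x = 0.305, y = 0.540
  n-hexane: x = 0.217, y = 0.186
  n-heptane: x = 0.433, y = 0.156
Drum-2 feed = drum-1 liquid: z₂ = (0.0446, 0.3053, 0.2168, 0.4333).
Drum 2:
Material balance + equilibrium reduce to Σ zᵢ(Kᵢ−1)/(1+ψ₂(Kᵢ−1)) = 0.
Feasibility: ΣzᵢKᵢ = 1.522, Σzᵢ/Kᵢ = 1.078 — both > 1, two phases present.
Iterate (Newton) starting at ψ₂ = 0.5:
  ψ₂ = 0.500: g = 0.1397, g' = -0.482 → ψ₂ = 0.790
  ψ₂ = 0.790: g = 0.0121, g' = -0.420 → ψ₂ = 0.819
Converged at ψ₂ = 0.819.
  acetaldehyde: x = 0.013, y = 0.052
  diethyl ether: x = 0.128, y = 0.345
  n-hexane: x = 0.173, y = 0.227
  n-heptane: x = 0.686, y = 0.377

y_n-hexane (drum 2) = 0.227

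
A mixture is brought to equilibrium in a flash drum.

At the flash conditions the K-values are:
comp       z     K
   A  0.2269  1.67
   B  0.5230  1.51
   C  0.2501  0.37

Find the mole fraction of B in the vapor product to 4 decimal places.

Material balance + equilibrium reduce to Σ zᵢ(Kᵢ−1)/(1+V/F(Kᵢ−1)) = 0.
g(0) = ΣzᵢKᵢ − 1 = 0.2612 and g(1) = 1 − Σzᵢ/Kᵢ = -0.1582, so a root lies in (0, 1).
Newton iteration, V/F⁰ = 0.5:
  V/F = 0.5000: g = 0.09639, g' = -0.3551 → V/F = 0.7715
  V/F = 0.7715: g = -0.01492, g' = -0.4901 → V/F = 0.7410
  V/F = 0.7410: g = -0.00037, g' = -0.4663 → V/F = 0.7402
Converged at V/F = 0.7402.
Compositions from xᵢ = zᵢ/(1+V/F(Kᵢ−1)), yᵢ = Kᵢxᵢ:
  A: x = 0.1517, y = 0.2533
  B: x = 0.3797, y = 0.5733
  C: x = 0.4687, y = 0.1734

y_B = 0.5733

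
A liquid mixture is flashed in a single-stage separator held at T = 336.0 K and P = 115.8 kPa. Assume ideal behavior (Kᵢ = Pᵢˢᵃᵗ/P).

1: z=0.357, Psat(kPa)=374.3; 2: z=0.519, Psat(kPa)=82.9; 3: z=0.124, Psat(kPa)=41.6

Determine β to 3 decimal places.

β = 0.666

Raoult's law: Kᵢ = Pᵢˢᵃᵗ/P = Pᵢˢᵃᵗ/115.8.
  K_1 = 374.3/115.8 = 3.23230, K_2 = 82.9/115.8 = 0.71589, K_3 = 41.6/115.8 = 0.35924
Rachford–Rice: g(β) = Σ zᵢ(Kᵢ−1)/(1+β(Kᵢ−1)) = 0.
Feasibility: ΣzᵢKᵢ = 1.570, Σzᵢ/Kᵢ = 1.181 — both > 1, two phases present.
Iterate (Newton) starting at β = 0.5:
  β = 0.500: g = 0.0878, g' = -0.564 → β = 0.656
  β = 0.656: g = 0.0053, g' = -0.508 → β = 0.666
Converged at β = 0.666.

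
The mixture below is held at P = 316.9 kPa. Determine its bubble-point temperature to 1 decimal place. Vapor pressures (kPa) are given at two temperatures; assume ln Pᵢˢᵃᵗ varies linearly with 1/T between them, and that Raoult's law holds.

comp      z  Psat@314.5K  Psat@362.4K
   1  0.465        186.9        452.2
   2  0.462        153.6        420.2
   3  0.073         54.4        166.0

Bubble-point temperature: ΣzᵢPᵢˢᵃᵗ(T) = P. Interpolate ln Pᵢˢᵃᵗ = aᵢ + bᵢ/T.
  T = 314.5 K: ΣzᵢPᵢˢᵃᵗ = 161.84 kPa
  T = 362.4 K: ΣzᵢPᵢˢᵃᵗ = 416.52 kPa
  T = 338.4 K: ΣzᵢPᵢˢᵃᵗ = 268.06 kPa
  T = 350.4 K: ΣzᵢPᵢˢᵃᵗ = 336.63 kPa
  T = 344.4 K: ΣzᵢPᵢˢᵃᵗ = 300.98 kPa
  T = 347.4 K: ΣzᵢPᵢˢᵃᵗ = 318.46 kPa
  T = 345.9 K: ΣzᵢPᵢˢᵃᵗ = 309.63 kPa
Interpolating between 345.9 K and 347.4 K gives T ≈ 347.1 K.

T = 347.1 K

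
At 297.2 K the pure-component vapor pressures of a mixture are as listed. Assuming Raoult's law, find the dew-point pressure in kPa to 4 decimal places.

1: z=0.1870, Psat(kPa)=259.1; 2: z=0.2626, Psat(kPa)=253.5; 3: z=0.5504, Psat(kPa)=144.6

At the dew point ψ → 1, so Σzᵢ/Kᵢ = 1 with Kᵢ = Pᵢˢᵃᵗ/P ⇒ 1/P = Σzᵢ/Pᵢˢᵃᵗ.
1/P = 0.1870/259.1 + 0.2626/253.5 + 0.5504/144.6 = 0.0055640 ⇒ P = 179.7272 kPa

Pdew = 179.7272 kPa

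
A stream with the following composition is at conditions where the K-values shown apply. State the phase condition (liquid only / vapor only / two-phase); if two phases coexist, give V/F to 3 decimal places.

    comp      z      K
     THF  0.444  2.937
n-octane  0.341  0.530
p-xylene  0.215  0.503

ΣzᵢKᵢ = 1.593; Σzᵢ/Kᵢ = 1.222.
Both exceed 1, so a two-phase solution exists.
Let ψ = V/F and solve Σ zᵢ(Kᵢ−1)/(1+ψ(Kᵢ−1)) = 0.
Newton–Raphson from ψ = 0.5:
  ψ = 0.500: g = 0.0852, g' = -0.653 → ψ = 0.631
  ψ = 0.631: g = 0.0038, g' = -0.602 → ψ = 0.637
Converged at ψ = 0.637.

two-phase, V/F = 0.637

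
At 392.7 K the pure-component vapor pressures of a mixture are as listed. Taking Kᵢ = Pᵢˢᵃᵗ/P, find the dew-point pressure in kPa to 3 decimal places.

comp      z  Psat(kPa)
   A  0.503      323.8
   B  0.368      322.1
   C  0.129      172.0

At the dew point ψ → 1, so Σzᵢ/Kᵢ = 1 with Kᵢ = Pᵢˢᵃᵗ/P ⇒ 1/P = Σzᵢ/Pᵢˢᵃᵗ.
1/P = 0.503/323.8 + 0.368/322.1 + 0.129/172.0 = 0.003446 ⇒ P = 290.197 kPa

Pdew = 290.197 kPa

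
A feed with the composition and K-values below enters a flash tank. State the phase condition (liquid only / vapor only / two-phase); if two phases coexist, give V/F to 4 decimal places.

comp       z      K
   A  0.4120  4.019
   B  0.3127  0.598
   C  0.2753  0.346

ΣzᵢKᵢ = 1.9381; Σzᵢ/Kᵢ = 1.4211.
Both exceed 1, so a two-phase solution exists.
Material balance + equilibrium reduce to Σ zᵢ(Kᵢ−1)/(1+ψ(Kᵢ−1)) = 0.
Newton–Raphson from ψ = 0.5:
  ψ = 0.5000: g = 0.07079, g' = -0.9354 → ψ = 0.5757
  ψ = 0.5757: g = 0.00197, g' = -0.8893 → ψ = 0.5779
Converged at ψ = 0.5779.

two-phase, V/F = 0.5779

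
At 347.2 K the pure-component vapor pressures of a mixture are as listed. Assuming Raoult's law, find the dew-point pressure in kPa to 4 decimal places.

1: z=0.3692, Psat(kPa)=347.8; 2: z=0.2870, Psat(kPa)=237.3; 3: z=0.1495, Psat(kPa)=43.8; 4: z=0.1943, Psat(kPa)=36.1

At the dew point ψ → 1, so Σzᵢ/Kᵢ = 1 with Kᵢ = Pᵢˢᵃᵗ/P ⇒ 1/P = Σzᵢ/Pᵢˢᵃᵗ.
1/P = 0.3692/347.8 + 0.2870/237.3 + 0.1495/43.8 + 0.1943/36.1 = 0.0110665 ⇒ P = 90.3629 kPa

Pdew = 90.3629 kPa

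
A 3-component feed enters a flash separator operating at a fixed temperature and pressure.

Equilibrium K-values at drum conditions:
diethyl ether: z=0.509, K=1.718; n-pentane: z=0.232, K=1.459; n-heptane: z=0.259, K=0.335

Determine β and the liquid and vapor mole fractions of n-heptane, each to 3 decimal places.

Let β = V/F and solve Σ zᵢ(Kᵢ−1)/(1+β(Kᵢ−1)) = 0.
Check two-phase: ΣzᵢKᵢ = 1.300 > 1 and Σzᵢ/Kᵢ = 1.228 > 1, so g(0) = 0.300 > 0 and g(1) = -0.228 < 0.
Newton–Raphson from β = 0.5:
  β = 0.500: g = 0.0975, g' = -0.431 → β = 0.726
  β = 0.726: g = -0.0129, g' = -0.569 → β = 0.703
Converged at β = 0.703.
Compositions from xᵢ = zᵢ/(1+β(Kᵢ−1)), yᵢ = Kᵢxᵢ:
  diethyl ether: x = 0.338, y = 0.581
  n-pentane: x = 0.175, y = 0.256
  n-heptane: x = 0.486, y = 0.163

β = 0.703, x_n-heptane = 0.486, y_n-heptane = 0.163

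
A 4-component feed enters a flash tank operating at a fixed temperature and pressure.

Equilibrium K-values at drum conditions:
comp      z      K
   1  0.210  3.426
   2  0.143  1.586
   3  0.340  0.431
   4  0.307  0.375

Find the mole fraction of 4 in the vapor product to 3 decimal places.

Rachford–Rice: g(ψ) = Σ zᵢ(Kᵢ−1)/(1+ψ(Kᵢ−1)) = 0.
Check two-phase: ΣzᵢKᵢ = 1.208 > 1 and Σzᵢ/Kᵢ = 1.759 > 1, so g(0) = 0.208 > 0 and g(1) = -0.759 < 0.
Iterate (Newton) starting at ψ = 0.5:
  ψ = 0.500: g = -0.2545, g' = -0.750 → ψ = 0.161
  ψ = 0.161: g = 0.0167, g' = -0.962 → ψ = 0.178
  ψ = 0.178: g = 0.0003, g' = -0.931 → ψ = 0.179
Converged at ψ = 0.179.
Compositions from xᵢ = zᵢ/(1+ψ(Kᵢ−1)), yᵢ = Kᵢxᵢ:
  1: x = 0.147, y = 0.502
  2: x = 0.129, y = 0.205
  3: x = 0.378, y = 0.163
  4: x = 0.346, y = 0.130

y_4 = 0.130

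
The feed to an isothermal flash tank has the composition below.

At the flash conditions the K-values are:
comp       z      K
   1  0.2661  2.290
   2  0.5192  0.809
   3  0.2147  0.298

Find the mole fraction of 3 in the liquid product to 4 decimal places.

x_3 = 0.2472

Newton–Raphson from V/F = 0.59:
  V/F = 0.5900: g = -0.17412, g' = -0.4751 → V/F = 0.2235
  V/F = 0.2235: g = -0.01592, g' = -0.4363 → V/F = 0.1870
  V/F = 0.1870: g = 0.00020, g' = -0.4480 → V/F = 0.1875
Converged at V/F = 0.1875.
Compositions from xᵢ = zᵢ/(1+V/F(Kᵢ−1)), yᵢ = Kᵢxᵢ:
  1: x = 0.2143, y = 0.4907
  2: x = 0.5385, y = 0.4356
  3: x = 0.2472, y = 0.0737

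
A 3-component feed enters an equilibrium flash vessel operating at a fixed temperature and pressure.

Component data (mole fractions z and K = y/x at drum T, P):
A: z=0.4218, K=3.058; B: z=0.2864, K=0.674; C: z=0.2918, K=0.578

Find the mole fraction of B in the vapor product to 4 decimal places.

Material balance + equilibrium reduce to Σ zᵢ(Kᵢ−1)/(1+ψ(Kᵢ−1)) = 0.
g(0) = ΣzᵢKᵢ − 1 = 0.6516 and g(1) = 1 − Σzᵢ/Kᵢ = -0.0677, so a root lies in (0, 1).
Newton iteration, ψ⁰ = 0.66:
  ψ = 0.6600: g = 0.07845, g' = -0.4705 → ψ = 0.8268
  ψ = 0.8268: g = 0.00439, g' = -0.4244 → ψ = 0.8371
Converged at ψ = 0.8371.
Compositions from xᵢ = zᵢ/(1+ψ(Kᵢ−1)), yᵢ = Kᵢxᵢ:
  A: x = 0.1549, y = 0.4737
  B: x = 0.3939, y = 0.2655
  C: x = 0.4512, y = 0.2608

y_B = 0.2655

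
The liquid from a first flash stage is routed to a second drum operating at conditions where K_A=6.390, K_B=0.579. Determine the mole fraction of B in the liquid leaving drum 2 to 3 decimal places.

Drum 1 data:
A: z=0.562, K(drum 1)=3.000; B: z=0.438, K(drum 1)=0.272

x_B (drum 2) = 0.928

Drum 1:
Material balance + equilibrium reduce to Σ zᵢ(Kᵢ−1)/(1+ψ₁(Kᵢ−1)) = 0.
g(0) = ΣzᵢKᵢ − 1 = 0.805 and g(1) = 1 − Σzᵢ/Kᵢ = -0.798, so a root lies in (0, 1).
Iterate (Newton) starting at ψ₁ = 0.34:
  ψ₁ = 0.340: g = 0.2453, g' = -1.206 → ψ₁ = 0.543
  ψ₁ = 0.543: g = 0.0111, g' = -1.152 → ψ₁ = 0.553
Converged at ψ₁ = 0.553.
Drum-1 compositions:
  A: x = 0.267, y = 0.801
  B: x = 0.733, y = 0.199
Drum-2 feed = drum-1 liquid: z₂ = (0.2669, 0.7331).
Drum 2:
Let ψ₂ = V/F and solve Σ zᵢ(Kᵢ−1)/(1+ψ₂(Kᵢ−1)) = 0.
Check two-phase: ΣzᵢKᵢ = 2.130 > 1 and Σzᵢ/Kᵢ = 1.308 > 1, so g(0) = 1.130 > 0 and g(1) = -0.308 < 0.
Binary case is linear: z₁(K₁−1)(1+ψ₂(K₂−1)) + z₂(K₂−1)(1+ψ₂(K₁−1)) = 0
⇒ ψ₂ = [z₁(K₁−1)+z₂(K₂−1)] / [−(K₁−1)(K₂−1)] = 1.1297/2.2692 = 0.498
  A: x = 0.072, y = 0.463
  B: x = 0.928, y = 0.537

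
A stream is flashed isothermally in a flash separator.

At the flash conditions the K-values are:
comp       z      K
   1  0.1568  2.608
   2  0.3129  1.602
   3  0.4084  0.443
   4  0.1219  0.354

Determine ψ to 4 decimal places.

Let ψ = V/F and solve Σ zᵢ(Kᵢ−1)/(1+ψ(Kᵢ−1)) = 0.
Check two-phase: ΣzᵢKᵢ = 1.1343 > 1 and Σzᵢ/Kᵢ = 1.5217 > 1, so g(0) = 0.1343 > 0 and g(1) = -0.5217 < 0.
Newton iteration, ψ⁰ = 0.5:
  ψ = 0.5000: g = -0.14705, g' = -0.5460 → ψ = 0.2307
  ψ = 0.2307: g = -0.00423, g' = -0.5402 → ψ = 0.2228
Converged at ψ = 0.2228.

ψ = 0.2228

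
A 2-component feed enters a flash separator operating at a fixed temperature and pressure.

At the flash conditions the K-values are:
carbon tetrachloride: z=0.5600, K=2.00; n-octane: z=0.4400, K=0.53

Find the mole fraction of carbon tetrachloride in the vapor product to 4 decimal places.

Let ψ = V/F and solve Σ zᵢ(Kᵢ−1)/(1+ψ(Kᵢ−1)) = 0.
g(0) = ΣzᵢKᵢ − 1 = 0.3532 and g(1) = 1 − Σzᵢ/Kᵢ = -0.1102, so a root lies in (0, 1).
Binary case is linear: z₁(K₁−1)(1+ψ(K₂−1)) + z₂(K₂−1)(1+ψ(K₁−1)) = 0
⇒ ψ = [z₁(K₁−1)+z₂(K₂−1)] / [−(K₁−1)(K₂−1)] = 0.35320/0.47000 = 0.7515
Compositions from xᵢ = zᵢ/(1+ψ(Kᵢ−1)), yᵢ = Kᵢxᵢ:
  carbon tetrachloride: x = 0.3197, y = 0.6395
  n-octane: x = 0.6803, y = 0.3605

y_carbon tetrachloride = 0.6395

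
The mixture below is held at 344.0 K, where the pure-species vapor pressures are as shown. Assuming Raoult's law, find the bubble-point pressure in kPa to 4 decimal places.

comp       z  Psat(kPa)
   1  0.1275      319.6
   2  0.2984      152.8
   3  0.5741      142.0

At the bubble point ψ → 0, so ΣzᵢKᵢ = 1 with Kᵢ = Pᵢˢᵃᵗ/P ⇒ P = ΣzᵢPᵢˢᵃᵗ.
P = 0.1275·319.6 + 0.2984·152.8 + 0.5741·142.0 = 167.8667 kPa

Pbub = 167.8667 kPa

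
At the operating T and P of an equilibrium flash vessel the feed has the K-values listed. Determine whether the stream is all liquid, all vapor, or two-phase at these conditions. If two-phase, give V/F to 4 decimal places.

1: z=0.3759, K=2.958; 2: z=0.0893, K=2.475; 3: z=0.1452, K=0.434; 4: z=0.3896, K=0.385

ΣzᵢKᵢ = 1.5459; Σzᵢ/Kᵢ = 1.5097.
Both exceed 1, so a two-phase solution exists.
Newton iteration, ψ⁰ = 0.5:
  ψ = 0.5000: g = -0.01290, g' = -0.8301 → ψ = 0.4845
Converged at ψ = 0.4845.

two-phase, V/F = 0.4845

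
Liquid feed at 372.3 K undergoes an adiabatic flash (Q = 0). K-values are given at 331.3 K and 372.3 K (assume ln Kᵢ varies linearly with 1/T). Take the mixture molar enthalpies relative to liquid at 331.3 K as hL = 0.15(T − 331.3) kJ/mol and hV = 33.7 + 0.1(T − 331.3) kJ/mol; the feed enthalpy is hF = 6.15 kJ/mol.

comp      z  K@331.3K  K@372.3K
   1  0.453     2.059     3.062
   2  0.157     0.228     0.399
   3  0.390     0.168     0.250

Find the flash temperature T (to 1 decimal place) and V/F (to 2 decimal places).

Adiabatic flash: solve Rachford–Rice at each trial T, then check hF = ψ·hV(T) + (1−ψ)·hL(T).
  T = 331.3 K: K = (2.059, 0.228, 0.168), RR gives ψ = 0.039, H_out = 1.329 kJ/mol
  T = 372.3 K: K = (3.062, 0.399, 0.250), RR gives ψ = 0.373, H_out = 17.963 kJ/mol
  T = 351.8 K: K = (2.540, 0.307, 0.207), RR gives ψ = 0.237, H_out = 10.825 kJ/mol
  T = 341.6 K: K = (2.295, 0.266, 0.187), RR gives ψ = 0.151, H_out = 6.551 kJ/mol
  T = 336.5 K: K = (2.177, 0.247, 0.178), RR gives ψ = 0.100, H_out = 4.110 kJ/mol
  T = 339.1 K: K = (2.237, 0.256, 0.183), RR gives ψ = 0.127, H_out = 5.386 kJ/mol
  T = 340.4 K: K = (2.267, 0.261, 0.185), RR gives ψ = 0.139, H_out = 5.998 kJ/mol
Linear interpolation between T = 340.4 (H_out = 5.998) and T = 341.6 (H_out = 6.551) on hF = 6.15 gives T ≈ 340.7 K, at which ψ = 0.14.

T = 340.7 K, V/F = 0.14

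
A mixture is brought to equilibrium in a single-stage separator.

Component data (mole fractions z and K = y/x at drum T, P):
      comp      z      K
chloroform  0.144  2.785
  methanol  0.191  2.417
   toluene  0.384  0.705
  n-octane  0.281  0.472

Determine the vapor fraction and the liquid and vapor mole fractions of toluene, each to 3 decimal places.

ψ = 0.413, x_toluene = 0.437, y_toluene = 0.308

Newton–Raphson from ψ = 0.5:
  ψ = 0.500: g = -0.0402, g' = -0.450 → ψ = 0.411
  ψ = 0.411: g = 0.0011, g' = -0.477 → ψ = 0.413
Converged at ψ = 0.413.
Compositions from xᵢ = zᵢ/(1+ψ(Kᵢ−1)), yᵢ = Kᵢxᵢ:
  chloroform: x = 0.083, y = 0.231
  methanol: x = 0.120, y = 0.291
  toluene: x = 0.437, y = 0.308
  n-octane: x = 0.359, y = 0.170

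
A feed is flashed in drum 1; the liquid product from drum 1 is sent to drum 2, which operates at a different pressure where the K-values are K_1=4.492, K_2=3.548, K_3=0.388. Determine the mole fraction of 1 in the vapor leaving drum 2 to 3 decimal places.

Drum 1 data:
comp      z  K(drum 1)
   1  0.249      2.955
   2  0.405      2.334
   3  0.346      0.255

Drum 1:
Newton–Raphson from ψ₁ = 0.5:
  ψ₁ = 0.500: g = 0.1595, g' = -0.990 → ψ₁ = 0.661
  ψ₁ = 0.661: g = -0.0084, g' = -1.130 → ψ₁ = 0.654
Converged at ψ₁ = 0.654.
Drum-1 compositions:
  1: x = 0.109, y = 0.323
  2: x = 0.216, y = 0.505
  3: x = 0.674, y = 0.172
Drum-2 feed = drum-1 liquid: z₂ = (0.1093, 0.2164, 0.6743).
Drum 2:
Let ψ₂ = V/F and solve Σ zᵢ(Kᵢ−1)/(1+ψ₂(Kᵢ−1)) = 0.
g(0) = ΣzᵢKᵢ − 1 = 0.520 and g(1) = 1 − Σzᵢ/Kᵢ = -0.823, so a root lies in (0, 1).
Iterate (Newton) starting at ψ₂ = 0.53:
  ψ₂ = 0.530: g = -0.2423, g' = -0.972 → ψ₂ = 0.281
  ψ₂ = 0.281: g = 0.0161, g' = -1.186 → ψ₂ = 0.294
Converged at ψ₂ = 0.294.
  1: x = 0.054, y = 0.242
  2: x = 0.124, y = 0.439
  3: x = 0.822, y = 0.319

y_1 (drum 2) = 0.242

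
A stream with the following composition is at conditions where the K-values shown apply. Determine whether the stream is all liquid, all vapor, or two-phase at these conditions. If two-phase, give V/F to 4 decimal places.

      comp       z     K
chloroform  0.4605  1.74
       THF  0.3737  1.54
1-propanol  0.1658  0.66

all vapor

ΣzᵢKᵢ = 1.4862; Σzᵢ/Kᵢ = 0.7585.
Since Σzᵢ/Kᵢ < 1 the mixture is above its dew point — single vapor phase.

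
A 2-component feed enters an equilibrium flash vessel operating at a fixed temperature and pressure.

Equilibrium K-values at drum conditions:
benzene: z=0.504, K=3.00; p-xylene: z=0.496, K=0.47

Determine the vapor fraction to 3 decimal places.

Material balance + equilibrium reduce to Σ zᵢ(Kᵢ−1)/(1+ψ(Kᵢ−1)) = 0.
Check two-phase: ΣzᵢKᵢ = 1.745 > 1 and Σzᵢ/Kᵢ = 1.223 > 1, so g(0) = 0.745 > 0 and g(1) = -0.223 < 0.
Binary case is linear: z₁(K₁−1)(1+ψ(K₂−1)) + z₂(K₂−1)(1+ψ(K₁−1)) = 0
⇒ ψ = [z₁(K₁−1)+z₂(K₂−1)] / [−(K₁−1)(K₂−1)] = 0.7451/1.0600 = 0.703

ψ = 0.703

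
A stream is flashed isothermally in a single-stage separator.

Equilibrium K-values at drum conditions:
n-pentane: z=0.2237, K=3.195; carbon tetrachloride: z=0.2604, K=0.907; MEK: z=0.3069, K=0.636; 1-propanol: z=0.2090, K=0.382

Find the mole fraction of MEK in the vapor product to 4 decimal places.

y_MEK = 0.2171

Material balance + equilibrium reduce to Σ zᵢ(Kᵢ−1)/(1+β(Kᵢ−1)) = 0.
g(0) = ΣzᵢKᵢ − 1 = 0.2259 and g(1) = 1 − Σzᵢ/Kᵢ = -0.3868, so a root lies in (0, 1).
Iterate (Newton) starting at β = 0.5:
  β = 0.5000: g = -0.11479, g' = -0.4754 → β = 0.2585
  β = 0.2585: g = 0.01139, g' = -0.6036 → β = 0.2774
  β = 0.2774: g = 0.00018, g' = -0.5853 → β = 0.2777
Converged at β = 0.2777.
Compositions from xᵢ = zᵢ/(1+β(Kᵢ−1)), yᵢ = Kᵢxᵢ:
  n-pentane: x = 0.1390, y = 0.4440
  carbon tetrachloride: x = 0.2673, y = 0.2424
  MEK: x = 0.3414, y = 0.2171
  1-propanol: x = 0.2523, y = 0.0964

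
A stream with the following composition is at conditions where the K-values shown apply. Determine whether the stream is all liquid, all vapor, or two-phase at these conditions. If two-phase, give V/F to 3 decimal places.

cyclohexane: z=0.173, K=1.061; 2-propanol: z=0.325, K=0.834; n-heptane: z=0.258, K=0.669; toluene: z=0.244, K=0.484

all liquid

ΣzᵢKᵢ = 0.745; Σzᵢ/Kᵢ = 1.443.
Since ΣzᵢKᵢ < 1 the mixture is below its bubble point — single liquid phase.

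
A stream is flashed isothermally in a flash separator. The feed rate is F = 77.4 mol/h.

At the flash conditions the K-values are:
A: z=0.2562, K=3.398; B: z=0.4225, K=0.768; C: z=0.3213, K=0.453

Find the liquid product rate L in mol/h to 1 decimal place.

L = 49.0 mol/h

Newton iteration, ψ⁰ = 0.5:
  ψ = 0.5000: g = -0.07341, g' = -0.5159 → ψ = 0.3577
  ψ = 0.3577: g = 0.00531, g' = -0.6025 → ψ = 0.3665
  ψ = 0.3665: g = 0.00003, g' = -0.5949 → ψ = 0.3666
Converged at ψ = 0.3666.
Then V = ψ·F = 0.3666·77.4 = 28.4 mol/h and L = F − V = 49.0 mol/h.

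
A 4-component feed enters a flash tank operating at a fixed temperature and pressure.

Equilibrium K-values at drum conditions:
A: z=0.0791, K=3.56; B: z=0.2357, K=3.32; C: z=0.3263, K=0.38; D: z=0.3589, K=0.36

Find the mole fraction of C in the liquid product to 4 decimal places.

Rachford–Rice: g(ψ) = Σ zᵢ(Kᵢ−1)/(1+ψ(Kᵢ−1)) = 0.
Check two-phase: ΣzᵢKᵢ = 1.3173 > 1 and Σzᵢ/Kᵢ = 1.9488 > 1, so g(0) = 0.3173 > 0 and g(1) = -0.9488 < 0.
Newton iteration, ψ⁰ = 0.5:
  ψ = 0.5000: g = -0.28901, g' = -0.9530 → ψ = 0.1967
  ψ = 0.1967: g = 0.01693, g' = -1.1825 → ψ = 0.2111
  ψ = 0.2111: g = 0.00022, g' = -1.1527 → ψ = 0.2112
Converged at ψ = 0.2112.
Compositions from xᵢ = zᵢ/(1+ψ(Kᵢ−1)), yᵢ = Kᵢxᵢ:
  A: x = 0.0513, y = 0.1828
  B: x = 0.1582, y = 0.5252
  C: x = 0.3755, y = 0.1427
  D: x = 0.4150, y = 0.1494

x_C = 0.3755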